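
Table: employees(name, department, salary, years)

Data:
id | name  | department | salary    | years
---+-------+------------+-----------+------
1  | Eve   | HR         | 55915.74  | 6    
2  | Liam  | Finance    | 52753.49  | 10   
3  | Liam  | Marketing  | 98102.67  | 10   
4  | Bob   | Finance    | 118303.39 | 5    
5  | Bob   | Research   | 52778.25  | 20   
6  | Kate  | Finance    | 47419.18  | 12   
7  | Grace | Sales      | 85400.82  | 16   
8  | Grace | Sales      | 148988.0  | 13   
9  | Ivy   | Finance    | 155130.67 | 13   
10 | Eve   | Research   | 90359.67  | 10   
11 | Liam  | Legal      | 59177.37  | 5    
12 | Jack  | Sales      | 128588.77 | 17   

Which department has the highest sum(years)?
SELECT department, SUM(years) as val
FROM employees
GROUP BY department
ORDER BY val DESC
LIMIT 1

Result: Sales with sum(years) = 46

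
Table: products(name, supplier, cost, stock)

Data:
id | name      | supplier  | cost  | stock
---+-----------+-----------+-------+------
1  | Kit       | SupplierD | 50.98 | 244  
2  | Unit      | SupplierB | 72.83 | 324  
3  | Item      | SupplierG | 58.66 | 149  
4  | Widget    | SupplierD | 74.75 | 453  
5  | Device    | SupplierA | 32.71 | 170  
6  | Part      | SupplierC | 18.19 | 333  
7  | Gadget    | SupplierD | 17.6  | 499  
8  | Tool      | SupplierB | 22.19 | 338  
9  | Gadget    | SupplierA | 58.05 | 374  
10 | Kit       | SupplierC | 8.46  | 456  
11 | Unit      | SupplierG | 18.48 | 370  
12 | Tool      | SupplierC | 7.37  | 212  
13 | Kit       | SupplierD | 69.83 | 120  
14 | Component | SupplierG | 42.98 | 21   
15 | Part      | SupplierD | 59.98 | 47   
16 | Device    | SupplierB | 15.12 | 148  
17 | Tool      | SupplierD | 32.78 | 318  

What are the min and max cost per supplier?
SELECT supplier, MIN(cost), MAX(cost)
FROM products
GROUP BY supplier

Result:
  SupplierA: min=32.71, max=58.05
  SupplierB: min=15.12, max=72.83
  SupplierC: min=7.37, max=18.19
  SupplierD: min=17.60, max=74.75
  SupplierG: min=18.48, max=58.66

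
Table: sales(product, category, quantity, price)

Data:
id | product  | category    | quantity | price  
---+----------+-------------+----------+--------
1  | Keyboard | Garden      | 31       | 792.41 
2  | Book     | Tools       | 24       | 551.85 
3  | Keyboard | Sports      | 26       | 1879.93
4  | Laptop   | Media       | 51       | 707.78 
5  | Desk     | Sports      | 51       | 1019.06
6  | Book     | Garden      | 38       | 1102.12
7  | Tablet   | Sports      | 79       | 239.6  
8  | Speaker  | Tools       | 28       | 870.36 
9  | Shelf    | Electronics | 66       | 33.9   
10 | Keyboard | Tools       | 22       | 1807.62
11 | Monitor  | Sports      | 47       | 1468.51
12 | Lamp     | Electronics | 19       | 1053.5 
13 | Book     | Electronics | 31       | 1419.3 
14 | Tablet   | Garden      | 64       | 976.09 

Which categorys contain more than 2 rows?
SELECT category, COUNT(*) as cnt
FROM sales
GROUP BY category
HAVING COUNT(*) > 2

Result:
  Electronics: 3
  Garden: 3
  Sports: 4
  Tools: 3

Note: HAVING filters groups after aggregation, WHERE filters rows before.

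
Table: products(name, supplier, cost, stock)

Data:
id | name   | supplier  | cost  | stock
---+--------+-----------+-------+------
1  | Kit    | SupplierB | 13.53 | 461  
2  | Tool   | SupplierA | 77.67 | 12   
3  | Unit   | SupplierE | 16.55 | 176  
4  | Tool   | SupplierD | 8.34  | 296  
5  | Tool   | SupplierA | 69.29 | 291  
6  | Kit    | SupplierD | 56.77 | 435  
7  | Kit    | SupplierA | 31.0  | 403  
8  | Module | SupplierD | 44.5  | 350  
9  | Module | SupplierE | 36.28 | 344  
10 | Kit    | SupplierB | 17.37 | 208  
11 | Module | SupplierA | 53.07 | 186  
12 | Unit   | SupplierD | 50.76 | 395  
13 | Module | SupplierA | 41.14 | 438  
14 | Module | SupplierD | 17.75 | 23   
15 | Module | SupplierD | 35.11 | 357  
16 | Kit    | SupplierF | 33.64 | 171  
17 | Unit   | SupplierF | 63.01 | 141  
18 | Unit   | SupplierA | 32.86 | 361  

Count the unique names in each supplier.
SELECT supplier, COUNT(DISTINCT name)
FROM products
GROUP BY supplier

Result:
  SupplierA: 4 distinct
  SupplierB: 1 distinct
  SupplierD: 4 distinct
  SupplierE: 2 distinct
  SupplierF: 2 distinct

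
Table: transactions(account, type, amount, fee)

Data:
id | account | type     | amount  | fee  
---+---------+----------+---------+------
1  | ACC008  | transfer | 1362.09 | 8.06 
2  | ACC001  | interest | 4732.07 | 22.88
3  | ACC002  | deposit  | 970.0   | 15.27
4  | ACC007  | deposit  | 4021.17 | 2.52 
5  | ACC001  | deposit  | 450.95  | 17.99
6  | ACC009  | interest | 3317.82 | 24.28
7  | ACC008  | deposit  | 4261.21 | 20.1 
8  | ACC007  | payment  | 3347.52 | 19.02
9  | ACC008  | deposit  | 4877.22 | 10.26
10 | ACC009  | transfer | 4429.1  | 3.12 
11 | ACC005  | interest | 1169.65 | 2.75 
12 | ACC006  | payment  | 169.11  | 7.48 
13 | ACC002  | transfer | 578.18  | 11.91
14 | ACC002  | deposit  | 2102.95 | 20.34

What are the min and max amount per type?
SELECT type, MIN(amount), MAX(amount)
FROM transactions
GROUP BY type

Result:
  deposit: min=450.95, max=4877.22
  interest: min=1169.65, max=4732.07
  payment: min=169.11, max=3347.52
  transfer: min=578.18, max=4429.10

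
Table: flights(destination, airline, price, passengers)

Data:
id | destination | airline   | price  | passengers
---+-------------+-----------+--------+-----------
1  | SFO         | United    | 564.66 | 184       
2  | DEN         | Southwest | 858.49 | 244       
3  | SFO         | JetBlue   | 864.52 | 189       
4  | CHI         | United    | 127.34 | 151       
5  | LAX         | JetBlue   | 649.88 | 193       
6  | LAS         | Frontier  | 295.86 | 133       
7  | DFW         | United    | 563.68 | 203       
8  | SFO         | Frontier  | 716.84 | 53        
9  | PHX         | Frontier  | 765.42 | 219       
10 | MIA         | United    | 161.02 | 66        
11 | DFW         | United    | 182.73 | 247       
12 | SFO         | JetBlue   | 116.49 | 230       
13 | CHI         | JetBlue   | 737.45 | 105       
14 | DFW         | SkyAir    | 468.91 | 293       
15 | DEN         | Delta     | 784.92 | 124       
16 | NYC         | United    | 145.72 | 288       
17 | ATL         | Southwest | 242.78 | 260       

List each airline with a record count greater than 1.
SELECT airline, COUNT(*) as cnt
FROM flights
GROUP BY airline
HAVING COUNT(*) > 1

Result:
  Frontier: 3
  JetBlue: 4
  Southwest: 2
  United: 6

Note: HAVING filters groups after aggregation, WHERE filters rows before.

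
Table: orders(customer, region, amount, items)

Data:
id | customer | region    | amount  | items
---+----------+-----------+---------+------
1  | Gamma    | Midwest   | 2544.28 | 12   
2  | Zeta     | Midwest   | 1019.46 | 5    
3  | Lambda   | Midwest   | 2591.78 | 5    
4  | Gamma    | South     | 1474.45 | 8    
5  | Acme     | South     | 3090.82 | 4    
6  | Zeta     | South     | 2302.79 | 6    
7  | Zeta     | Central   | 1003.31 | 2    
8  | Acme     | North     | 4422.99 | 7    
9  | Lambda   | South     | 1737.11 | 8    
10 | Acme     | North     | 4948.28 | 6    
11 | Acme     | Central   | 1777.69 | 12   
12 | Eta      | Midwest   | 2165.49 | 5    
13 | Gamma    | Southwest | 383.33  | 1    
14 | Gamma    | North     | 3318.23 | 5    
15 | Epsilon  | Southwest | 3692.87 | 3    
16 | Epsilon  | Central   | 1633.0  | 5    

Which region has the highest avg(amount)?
SELECT region, AVG(amount) as val
FROM orders
GROUP BY region
ORDER BY val DESC
LIMIT 1

Result: North with avg(amount) = 4229.83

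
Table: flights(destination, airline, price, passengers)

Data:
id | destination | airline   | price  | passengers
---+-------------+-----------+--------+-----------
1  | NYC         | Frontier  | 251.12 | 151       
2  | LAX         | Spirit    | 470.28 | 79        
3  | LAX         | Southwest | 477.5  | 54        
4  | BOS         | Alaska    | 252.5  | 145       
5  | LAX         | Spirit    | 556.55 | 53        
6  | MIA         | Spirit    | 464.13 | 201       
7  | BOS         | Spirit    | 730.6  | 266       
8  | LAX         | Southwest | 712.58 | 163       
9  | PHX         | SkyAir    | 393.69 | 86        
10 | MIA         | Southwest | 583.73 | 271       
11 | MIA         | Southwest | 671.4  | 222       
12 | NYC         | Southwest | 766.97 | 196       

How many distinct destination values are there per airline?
SELECT airline, COUNT(DISTINCT destination)
FROM flights
GROUP BY airline

Result:
  Alaska: 1 distinct
  Frontier: 1 distinct
  SkyAir: 1 distinct
  Southwest: 3 distinct
  Spirit: 3 distinct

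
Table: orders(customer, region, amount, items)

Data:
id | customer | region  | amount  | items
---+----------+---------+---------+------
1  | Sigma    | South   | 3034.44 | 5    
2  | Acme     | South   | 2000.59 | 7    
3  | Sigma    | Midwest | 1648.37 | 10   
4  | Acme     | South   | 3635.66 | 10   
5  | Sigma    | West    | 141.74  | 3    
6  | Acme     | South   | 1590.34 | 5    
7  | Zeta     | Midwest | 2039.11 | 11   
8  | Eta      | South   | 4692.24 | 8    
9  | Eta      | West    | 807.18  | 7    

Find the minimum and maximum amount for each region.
SELECT region, MIN(amount), MAX(amount)
FROM orders
GROUP BY region

Result:
  Midwest: min=1648.37, max=2039.11
  South: min=1590.34, max=4692.24
  West: min=141.74, max=807.18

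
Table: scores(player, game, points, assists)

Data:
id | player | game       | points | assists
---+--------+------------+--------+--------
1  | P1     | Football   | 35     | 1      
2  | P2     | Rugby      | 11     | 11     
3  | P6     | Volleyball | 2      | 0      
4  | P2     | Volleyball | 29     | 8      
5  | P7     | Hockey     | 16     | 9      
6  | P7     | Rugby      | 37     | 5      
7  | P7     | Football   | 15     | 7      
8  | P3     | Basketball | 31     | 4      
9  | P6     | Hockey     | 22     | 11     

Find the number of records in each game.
SELECT game, COUNT(*) as count
FROM scores
GROUP BY game

Result:
  Basketball: 1
  Football: 2
  Hockey: 2
  Rugby: 2
  Volleyball: 2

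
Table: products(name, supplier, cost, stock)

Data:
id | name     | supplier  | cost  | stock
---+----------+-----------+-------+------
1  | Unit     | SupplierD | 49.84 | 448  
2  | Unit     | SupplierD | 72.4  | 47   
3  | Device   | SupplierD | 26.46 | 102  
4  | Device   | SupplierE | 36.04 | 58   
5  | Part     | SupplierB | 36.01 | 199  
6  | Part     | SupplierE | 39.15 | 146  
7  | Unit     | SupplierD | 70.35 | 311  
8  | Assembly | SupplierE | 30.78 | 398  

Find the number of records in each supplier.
SELECT supplier, COUNT(*) as count
FROM products
GROUP BY supplier

Result:
  SupplierB: 1
  SupplierD: 4
  SupplierE: 3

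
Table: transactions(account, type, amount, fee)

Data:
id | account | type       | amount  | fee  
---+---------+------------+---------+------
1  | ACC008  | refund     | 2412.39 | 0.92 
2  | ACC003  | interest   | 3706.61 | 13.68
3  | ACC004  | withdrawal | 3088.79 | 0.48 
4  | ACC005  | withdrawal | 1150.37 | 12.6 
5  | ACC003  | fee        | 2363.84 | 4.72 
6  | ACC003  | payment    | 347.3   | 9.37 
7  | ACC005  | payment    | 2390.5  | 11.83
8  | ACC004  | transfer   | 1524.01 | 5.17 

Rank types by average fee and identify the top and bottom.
SELECT type, AVG(fee)
FROM transactions
GROUP BY type
ORDER BY AVG(fee)

All groups:
  refund: 0.92
  fee: 4.72
  transfer: 5.17
  withdrawal: 6.54
  payment: 10.60
  interest: 13.68

Highest: interest (13.68)
Lowest: refund (0.92)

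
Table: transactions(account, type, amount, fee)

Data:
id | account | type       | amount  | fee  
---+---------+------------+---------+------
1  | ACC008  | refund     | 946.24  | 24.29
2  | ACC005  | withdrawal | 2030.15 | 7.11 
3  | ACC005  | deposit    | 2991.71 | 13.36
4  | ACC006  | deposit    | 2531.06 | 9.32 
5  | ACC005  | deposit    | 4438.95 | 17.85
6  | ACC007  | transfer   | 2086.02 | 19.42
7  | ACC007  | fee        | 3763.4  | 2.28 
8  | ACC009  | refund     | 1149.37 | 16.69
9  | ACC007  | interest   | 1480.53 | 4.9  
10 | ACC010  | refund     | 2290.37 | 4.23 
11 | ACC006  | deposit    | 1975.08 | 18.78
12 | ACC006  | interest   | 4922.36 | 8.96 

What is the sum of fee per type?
SELECT type, SUM(fee) as result
FROM transactions
GROUP BY type

Result:
  deposit: 59.31
  fee: 2.28
  interest: 13.86
  refund: 45.21
  transfer: 19.42
  withdrawal: 7.11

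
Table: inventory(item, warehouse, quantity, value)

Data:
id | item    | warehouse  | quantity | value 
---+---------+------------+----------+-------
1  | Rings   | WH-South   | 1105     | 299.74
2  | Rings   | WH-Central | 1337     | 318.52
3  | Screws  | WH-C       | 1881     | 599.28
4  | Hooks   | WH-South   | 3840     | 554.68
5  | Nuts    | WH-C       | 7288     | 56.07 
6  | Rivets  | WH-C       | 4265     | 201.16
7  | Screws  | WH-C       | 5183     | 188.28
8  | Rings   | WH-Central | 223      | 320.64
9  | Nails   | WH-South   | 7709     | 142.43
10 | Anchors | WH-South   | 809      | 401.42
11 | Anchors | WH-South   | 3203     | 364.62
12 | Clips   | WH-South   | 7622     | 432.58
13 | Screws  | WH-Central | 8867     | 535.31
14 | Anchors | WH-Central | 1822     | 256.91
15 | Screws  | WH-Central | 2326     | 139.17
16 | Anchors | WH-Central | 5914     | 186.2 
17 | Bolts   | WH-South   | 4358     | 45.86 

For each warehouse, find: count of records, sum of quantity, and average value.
SELECT warehouse,
       COUNT(*) as cnt,
       SUM(quantity) as total_quantity,
       AVG(value) as avg_value
FROM inventory
GROUP BY warehouse

Result:
  WH-C: 4 records, 18617 total quantity, 261.20 avg value
  WH-Central: 6 records, 20489 total quantity, 292.79 avg value
  WH-South: 7 records, 28646 total quantity, 320.19 avg value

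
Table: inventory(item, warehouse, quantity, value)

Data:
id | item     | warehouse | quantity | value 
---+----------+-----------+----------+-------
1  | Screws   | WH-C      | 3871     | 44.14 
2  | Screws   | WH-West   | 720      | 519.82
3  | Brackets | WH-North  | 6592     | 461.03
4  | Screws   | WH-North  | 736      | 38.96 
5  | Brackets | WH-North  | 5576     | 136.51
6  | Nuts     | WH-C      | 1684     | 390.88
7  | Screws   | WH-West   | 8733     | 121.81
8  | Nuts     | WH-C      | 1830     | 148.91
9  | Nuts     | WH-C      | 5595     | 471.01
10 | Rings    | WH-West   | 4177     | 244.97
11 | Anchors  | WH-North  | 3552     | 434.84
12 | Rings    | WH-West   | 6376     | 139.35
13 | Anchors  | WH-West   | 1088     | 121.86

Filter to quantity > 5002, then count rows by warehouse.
SELECT warehouse, COUNT(*)
FROM inventory
WHERE quantity > 5002
GROUP BY warehouse

Note: WHERE filters rows before grouping.

Result:
  WH-C: 1
  WH-North: 2
  WH-West: 2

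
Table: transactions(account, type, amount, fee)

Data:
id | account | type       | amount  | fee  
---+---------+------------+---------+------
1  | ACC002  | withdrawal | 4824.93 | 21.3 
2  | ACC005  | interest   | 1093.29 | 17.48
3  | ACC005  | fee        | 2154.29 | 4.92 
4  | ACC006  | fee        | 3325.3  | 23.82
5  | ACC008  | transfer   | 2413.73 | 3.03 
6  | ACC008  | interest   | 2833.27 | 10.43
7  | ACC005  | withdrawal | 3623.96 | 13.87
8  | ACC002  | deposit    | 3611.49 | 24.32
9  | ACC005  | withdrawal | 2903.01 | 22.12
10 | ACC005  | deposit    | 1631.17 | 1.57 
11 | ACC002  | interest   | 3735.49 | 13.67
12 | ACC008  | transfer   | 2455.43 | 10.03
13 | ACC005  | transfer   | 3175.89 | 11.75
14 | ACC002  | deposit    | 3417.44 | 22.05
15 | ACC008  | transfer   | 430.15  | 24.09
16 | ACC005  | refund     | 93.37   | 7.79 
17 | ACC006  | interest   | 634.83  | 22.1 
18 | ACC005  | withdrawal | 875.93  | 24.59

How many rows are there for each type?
SELECT type, COUNT(*) as count
FROM transactions
GROUP BY type

Result:
  deposit: 3
  fee: 2
  interest: 4
  refund: 1
  transfer: 4
  withdrawal: 4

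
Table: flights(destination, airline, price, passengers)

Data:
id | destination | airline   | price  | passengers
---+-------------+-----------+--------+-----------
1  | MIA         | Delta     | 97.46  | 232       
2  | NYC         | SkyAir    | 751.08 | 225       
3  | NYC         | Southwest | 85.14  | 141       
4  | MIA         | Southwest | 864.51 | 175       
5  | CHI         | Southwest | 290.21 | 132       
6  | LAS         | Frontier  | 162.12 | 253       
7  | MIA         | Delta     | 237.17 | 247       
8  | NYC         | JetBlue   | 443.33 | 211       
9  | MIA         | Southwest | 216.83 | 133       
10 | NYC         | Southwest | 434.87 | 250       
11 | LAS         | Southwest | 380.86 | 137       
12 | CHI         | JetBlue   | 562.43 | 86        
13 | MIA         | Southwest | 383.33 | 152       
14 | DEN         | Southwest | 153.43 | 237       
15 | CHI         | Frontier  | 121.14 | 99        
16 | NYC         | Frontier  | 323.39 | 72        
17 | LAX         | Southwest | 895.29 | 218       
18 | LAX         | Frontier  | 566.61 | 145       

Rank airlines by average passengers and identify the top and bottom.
SELECT airline, AVG(passengers)
FROM flights
GROUP BY airline
ORDER BY AVG(passengers)

All groups:
  Frontier: 142.25
  JetBlue: 148.50
  Southwest: 175.00
  SkyAir: 225.00
  Delta: 239.50

Highest: Delta (239.50)
Lowest: Frontier (142.25)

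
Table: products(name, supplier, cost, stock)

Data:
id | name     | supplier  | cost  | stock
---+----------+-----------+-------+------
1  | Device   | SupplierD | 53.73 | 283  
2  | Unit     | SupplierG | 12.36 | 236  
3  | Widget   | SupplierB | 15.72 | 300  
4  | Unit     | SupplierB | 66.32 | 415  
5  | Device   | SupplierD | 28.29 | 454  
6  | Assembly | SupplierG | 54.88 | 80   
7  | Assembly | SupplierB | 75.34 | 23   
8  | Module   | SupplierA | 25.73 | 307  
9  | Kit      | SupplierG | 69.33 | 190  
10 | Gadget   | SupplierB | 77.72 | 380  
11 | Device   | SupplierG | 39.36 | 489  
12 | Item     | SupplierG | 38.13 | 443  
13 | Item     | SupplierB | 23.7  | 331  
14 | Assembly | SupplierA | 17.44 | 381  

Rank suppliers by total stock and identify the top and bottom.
SELECT supplier, SUM(stock)
FROM products
GROUP BY supplier
ORDER BY SUM(stock)

All groups:
  SupplierA: 688
  SupplierD: 737
  SupplierG: 1438
  SupplierB: 1449

Highest: SupplierB (1449)
Lowest: SupplierA (688)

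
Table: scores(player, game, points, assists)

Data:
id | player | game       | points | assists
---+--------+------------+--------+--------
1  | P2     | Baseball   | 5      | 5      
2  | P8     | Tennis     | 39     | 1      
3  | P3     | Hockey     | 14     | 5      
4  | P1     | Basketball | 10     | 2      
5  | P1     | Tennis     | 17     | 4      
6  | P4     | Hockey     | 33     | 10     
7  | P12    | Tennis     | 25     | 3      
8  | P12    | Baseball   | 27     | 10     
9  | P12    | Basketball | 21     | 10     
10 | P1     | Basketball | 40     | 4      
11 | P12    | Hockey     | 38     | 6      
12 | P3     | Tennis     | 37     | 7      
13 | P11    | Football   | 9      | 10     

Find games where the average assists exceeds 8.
SELECT game, AVG(assists)
FROM scores
GROUP BY game
HAVING AVG(assists) > 8

Result:
  Football: avg=10.00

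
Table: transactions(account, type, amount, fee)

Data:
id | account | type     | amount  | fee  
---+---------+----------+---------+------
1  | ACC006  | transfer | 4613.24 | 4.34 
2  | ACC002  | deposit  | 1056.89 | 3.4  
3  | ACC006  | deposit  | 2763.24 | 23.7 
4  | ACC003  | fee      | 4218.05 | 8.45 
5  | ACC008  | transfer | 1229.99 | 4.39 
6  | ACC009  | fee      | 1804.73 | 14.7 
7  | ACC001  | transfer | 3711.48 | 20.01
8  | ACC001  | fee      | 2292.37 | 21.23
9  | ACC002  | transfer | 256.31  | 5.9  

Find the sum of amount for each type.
SELECT type, SUM(amount) as result
FROM transactions
GROUP BY type

Result:
  deposit: 3820.13
  fee: 8315.15
  transfer: 9811.02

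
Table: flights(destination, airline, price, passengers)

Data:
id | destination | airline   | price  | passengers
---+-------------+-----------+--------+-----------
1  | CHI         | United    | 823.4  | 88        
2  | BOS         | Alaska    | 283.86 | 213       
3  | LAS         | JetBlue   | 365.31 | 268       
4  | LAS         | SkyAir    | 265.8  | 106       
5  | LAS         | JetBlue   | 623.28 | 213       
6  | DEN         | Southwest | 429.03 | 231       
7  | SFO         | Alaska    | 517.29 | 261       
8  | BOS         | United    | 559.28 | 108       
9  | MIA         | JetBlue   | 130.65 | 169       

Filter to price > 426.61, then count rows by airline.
SELECT airline, COUNT(*)
FROM flights
WHERE price > 426.61
GROUP BY airline

Note: WHERE filters rows before grouping.

Result:
  Alaska: 1
  JetBlue: 1
  Southwest: 1
  United: 2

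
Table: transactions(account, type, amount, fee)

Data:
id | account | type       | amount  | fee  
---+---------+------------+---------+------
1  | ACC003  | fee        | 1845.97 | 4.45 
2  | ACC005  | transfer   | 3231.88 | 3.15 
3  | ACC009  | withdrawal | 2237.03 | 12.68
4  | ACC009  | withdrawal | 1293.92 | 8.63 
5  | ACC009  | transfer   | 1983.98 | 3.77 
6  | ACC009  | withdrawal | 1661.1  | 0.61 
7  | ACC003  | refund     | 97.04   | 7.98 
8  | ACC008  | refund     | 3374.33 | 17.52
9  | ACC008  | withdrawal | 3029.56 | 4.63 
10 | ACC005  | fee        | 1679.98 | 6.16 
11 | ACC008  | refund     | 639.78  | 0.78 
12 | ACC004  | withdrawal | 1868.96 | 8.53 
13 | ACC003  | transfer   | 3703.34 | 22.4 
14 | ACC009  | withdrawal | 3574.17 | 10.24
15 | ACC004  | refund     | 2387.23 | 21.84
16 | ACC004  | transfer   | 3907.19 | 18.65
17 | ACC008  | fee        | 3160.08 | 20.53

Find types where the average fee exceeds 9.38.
SELECT type, AVG(fee)
FROM transactions
GROUP BY type
HAVING AVG(fee) > 9.38

Result:
  fee: avg=10.38
  refund: avg=12.03
  transfer: avg=11.99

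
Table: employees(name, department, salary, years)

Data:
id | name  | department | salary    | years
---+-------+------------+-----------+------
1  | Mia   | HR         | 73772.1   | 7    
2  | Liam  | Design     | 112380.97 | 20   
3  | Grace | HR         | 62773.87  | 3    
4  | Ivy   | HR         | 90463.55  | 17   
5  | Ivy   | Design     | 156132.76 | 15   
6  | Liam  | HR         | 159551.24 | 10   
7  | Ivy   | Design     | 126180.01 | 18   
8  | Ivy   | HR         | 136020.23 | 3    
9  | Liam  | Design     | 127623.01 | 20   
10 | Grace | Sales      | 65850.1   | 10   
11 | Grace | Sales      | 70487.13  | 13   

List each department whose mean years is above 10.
SELECT department, AVG(years)
FROM employees
GROUP BY department
HAVING AVG(years) > 10

Result:
  Design: avg=18.25
  Sales: avg=11.50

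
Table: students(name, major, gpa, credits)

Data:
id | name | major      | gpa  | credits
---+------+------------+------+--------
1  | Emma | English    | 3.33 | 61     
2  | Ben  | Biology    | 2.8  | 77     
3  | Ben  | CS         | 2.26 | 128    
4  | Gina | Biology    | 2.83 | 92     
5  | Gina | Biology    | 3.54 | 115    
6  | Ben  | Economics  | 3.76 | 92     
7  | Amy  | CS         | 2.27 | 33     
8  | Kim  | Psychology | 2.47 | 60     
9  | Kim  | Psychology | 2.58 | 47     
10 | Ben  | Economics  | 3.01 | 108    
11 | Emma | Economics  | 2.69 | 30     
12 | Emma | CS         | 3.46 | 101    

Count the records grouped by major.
SELECT major, COUNT(*) as count
FROM students
GROUP BY major

Result:
  Biology: 3
  CS: 3
  Economics: 3
  English: 1
  Psychology: 2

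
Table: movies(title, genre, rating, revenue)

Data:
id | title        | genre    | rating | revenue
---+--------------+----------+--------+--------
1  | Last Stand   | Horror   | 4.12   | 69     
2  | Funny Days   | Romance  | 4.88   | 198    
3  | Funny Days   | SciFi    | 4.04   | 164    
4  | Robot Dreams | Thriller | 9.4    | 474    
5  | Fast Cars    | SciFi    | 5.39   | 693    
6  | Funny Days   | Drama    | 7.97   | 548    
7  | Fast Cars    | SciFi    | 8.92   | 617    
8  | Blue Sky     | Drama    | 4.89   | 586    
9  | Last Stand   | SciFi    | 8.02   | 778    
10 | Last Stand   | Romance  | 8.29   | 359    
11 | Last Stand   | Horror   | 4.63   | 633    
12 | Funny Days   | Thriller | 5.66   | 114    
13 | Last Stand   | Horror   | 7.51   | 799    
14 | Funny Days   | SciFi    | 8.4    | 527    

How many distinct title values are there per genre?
SELECT genre, COUNT(DISTINCT title)
FROM movies
GROUP BY genre

Result:
  Drama: 2 distinct
  Horror: 1 distinct
  Romance: 2 distinct
  SciFi: 3 distinct
  Thriller: 2 distinct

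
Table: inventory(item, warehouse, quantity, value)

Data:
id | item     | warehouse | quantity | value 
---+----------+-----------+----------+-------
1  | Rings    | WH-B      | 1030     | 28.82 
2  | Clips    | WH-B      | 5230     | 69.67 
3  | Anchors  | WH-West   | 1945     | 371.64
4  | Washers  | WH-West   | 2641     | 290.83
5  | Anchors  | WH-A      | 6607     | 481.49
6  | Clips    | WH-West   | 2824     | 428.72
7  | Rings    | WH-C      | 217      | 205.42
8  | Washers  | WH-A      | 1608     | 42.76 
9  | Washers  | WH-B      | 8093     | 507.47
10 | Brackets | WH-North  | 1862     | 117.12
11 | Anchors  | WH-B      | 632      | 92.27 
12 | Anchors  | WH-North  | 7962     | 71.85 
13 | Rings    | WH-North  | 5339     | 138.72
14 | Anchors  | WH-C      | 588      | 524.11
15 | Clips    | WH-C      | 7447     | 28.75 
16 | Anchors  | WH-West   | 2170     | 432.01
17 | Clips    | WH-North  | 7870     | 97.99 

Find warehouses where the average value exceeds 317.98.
SELECT warehouse, AVG(value)
FROM inventory
GROUP BY warehouse
HAVING AVG(value) > 317.98

Result:
  WH-West: avg=380.80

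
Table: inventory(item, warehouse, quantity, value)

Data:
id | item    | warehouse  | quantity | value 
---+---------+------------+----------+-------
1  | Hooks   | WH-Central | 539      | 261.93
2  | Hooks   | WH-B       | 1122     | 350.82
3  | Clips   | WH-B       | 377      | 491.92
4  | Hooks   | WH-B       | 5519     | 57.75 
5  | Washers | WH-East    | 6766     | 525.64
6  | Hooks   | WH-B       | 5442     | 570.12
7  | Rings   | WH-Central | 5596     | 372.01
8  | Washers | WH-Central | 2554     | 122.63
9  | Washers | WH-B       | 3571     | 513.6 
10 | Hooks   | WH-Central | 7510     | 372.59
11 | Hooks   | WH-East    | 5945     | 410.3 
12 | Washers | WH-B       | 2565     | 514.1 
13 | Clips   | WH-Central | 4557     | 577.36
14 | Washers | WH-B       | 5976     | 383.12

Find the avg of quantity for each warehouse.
SELECT warehouse, AVG(quantity) as result
FROM inventory
GROUP BY warehouse

Result:
  WH-B: 3510.29
  WH-Central: 4151.20
  WH-East: 6355.50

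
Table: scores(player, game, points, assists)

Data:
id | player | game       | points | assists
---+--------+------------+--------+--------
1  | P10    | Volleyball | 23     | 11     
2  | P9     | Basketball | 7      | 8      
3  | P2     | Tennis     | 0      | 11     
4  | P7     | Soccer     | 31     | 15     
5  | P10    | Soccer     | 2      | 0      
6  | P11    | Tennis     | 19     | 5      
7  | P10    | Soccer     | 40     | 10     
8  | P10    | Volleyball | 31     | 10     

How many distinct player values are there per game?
SELECT game, COUNT(DISTINCT player)
FROM scores
GROUP BY game

Result:
  Basketball: 1 distinct
  Soccer: 2 distinct
  Tennis: 2 distinct
  Volleyball: 1 distinct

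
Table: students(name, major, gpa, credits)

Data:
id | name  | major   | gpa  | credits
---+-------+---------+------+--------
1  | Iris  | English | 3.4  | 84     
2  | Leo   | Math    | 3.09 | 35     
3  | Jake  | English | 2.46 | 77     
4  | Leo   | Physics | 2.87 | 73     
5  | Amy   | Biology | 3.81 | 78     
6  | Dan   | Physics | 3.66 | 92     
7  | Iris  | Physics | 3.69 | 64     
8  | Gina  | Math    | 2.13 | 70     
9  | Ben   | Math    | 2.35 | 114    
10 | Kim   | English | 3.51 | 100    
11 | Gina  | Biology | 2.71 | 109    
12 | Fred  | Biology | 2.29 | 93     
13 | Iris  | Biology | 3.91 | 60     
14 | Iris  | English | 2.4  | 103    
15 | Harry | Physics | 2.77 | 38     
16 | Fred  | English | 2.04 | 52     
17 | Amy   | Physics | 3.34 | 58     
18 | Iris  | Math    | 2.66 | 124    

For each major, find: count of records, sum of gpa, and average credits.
SELECT major,
       COUNT(*) as cnt,
       SUM(gpa) as total_gpa,
       AVG(credits) as avg_credits
FROM students
GROUP BY major

Result:
  Biology: 4 records, 12.72 total gpa, 85.00 avg credits
  English: 5 records, 13.81 total gpa, 83.20 avg credits
  Math: 4 records, 10.23 total gpa, 85.75 avg credits
  Physics: 5 records, 16.33 total gpa, 65.00 avg credits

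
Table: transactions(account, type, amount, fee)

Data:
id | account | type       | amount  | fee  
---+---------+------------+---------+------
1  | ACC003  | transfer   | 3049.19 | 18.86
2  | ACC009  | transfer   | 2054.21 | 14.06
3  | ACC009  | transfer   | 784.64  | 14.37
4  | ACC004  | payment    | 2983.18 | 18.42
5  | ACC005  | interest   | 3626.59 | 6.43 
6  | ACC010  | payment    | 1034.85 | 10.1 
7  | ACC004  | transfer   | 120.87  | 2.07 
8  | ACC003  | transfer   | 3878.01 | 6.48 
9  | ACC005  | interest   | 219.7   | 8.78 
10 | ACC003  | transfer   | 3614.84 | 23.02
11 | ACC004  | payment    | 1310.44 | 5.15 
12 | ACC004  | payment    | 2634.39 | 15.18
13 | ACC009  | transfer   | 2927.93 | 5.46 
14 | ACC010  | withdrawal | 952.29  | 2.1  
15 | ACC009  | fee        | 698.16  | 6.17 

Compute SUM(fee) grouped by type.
SELECT type, SUM(fee) as result
FROM transactions
GROUP BY type

Result:
  fee: 6.17
  interest: 15.21
  payment: 48.85
  transfer: 84.32
  withdrawal: 2.10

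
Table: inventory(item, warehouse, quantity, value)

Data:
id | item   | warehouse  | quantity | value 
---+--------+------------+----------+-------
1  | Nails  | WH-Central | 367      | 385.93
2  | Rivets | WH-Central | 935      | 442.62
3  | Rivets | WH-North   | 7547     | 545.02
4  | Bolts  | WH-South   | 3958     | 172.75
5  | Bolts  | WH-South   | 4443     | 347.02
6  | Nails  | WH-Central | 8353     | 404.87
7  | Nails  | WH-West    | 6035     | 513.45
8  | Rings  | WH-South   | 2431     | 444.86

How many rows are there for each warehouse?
SELECT warehouse, COUNT(*) as count
FROM inventory
GROUP BY warehouse

Result:
  WH-Central: 3
  WH-North: 1
  WH-South: 3
  WH-West: 1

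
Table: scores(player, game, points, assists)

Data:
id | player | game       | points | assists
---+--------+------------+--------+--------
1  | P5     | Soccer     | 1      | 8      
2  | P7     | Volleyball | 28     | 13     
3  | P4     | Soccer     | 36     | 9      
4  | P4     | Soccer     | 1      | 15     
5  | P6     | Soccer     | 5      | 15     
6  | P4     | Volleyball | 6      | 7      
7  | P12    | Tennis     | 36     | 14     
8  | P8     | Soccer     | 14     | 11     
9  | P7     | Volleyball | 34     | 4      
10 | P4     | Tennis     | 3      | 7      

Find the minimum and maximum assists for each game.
SELECT game, MIN(assists), MAX(assists)
FROM scores
GROUP BY game

Result:
  Soccer: min=8, max=15
  Tennis: min=7, max=14
  Volleyball: min=4, max=13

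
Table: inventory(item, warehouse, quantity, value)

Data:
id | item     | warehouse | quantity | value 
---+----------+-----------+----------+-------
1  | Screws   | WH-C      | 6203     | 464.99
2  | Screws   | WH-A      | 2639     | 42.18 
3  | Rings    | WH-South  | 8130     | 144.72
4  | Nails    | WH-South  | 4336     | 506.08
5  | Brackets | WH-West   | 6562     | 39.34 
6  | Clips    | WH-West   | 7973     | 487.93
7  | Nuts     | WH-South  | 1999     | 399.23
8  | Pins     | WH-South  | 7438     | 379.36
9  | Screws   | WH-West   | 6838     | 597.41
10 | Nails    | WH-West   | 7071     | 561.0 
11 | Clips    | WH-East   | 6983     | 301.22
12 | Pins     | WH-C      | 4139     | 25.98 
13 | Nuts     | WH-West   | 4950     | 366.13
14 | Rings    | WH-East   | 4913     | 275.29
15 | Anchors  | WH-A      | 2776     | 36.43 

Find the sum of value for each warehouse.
SELECT warehouse, SUM(value) as result
FROM inventory
GROUP BY warehouse

Result:
  WH-A: 78.61
  WH-C: 490.97
  WH-East: 576.51
  WH-South: 1429.39
  WH-West: 2051.81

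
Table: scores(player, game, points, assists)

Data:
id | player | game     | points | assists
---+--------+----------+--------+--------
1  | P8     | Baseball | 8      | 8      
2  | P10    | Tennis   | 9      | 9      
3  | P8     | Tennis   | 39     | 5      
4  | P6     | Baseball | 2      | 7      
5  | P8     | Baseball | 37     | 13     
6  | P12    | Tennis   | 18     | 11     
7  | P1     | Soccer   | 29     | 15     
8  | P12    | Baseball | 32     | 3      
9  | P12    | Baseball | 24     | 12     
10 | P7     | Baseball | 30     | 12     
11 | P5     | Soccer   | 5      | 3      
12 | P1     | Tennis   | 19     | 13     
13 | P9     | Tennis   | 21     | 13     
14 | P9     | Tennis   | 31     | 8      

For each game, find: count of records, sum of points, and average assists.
SELECT game,
       COUNT(*) as cnt,
       SUM(points) as total_points,
       AVG(assists) as avg_assists
FROM scores
GROUP BY game

Result:
  Baseball: 6 records, 133 total points, 9.17 avg assists
  Soccer: 2 records, 34 total points, 9.00 avg assists
  Tennis: 6 records, 137 total points, 9.83 avg assists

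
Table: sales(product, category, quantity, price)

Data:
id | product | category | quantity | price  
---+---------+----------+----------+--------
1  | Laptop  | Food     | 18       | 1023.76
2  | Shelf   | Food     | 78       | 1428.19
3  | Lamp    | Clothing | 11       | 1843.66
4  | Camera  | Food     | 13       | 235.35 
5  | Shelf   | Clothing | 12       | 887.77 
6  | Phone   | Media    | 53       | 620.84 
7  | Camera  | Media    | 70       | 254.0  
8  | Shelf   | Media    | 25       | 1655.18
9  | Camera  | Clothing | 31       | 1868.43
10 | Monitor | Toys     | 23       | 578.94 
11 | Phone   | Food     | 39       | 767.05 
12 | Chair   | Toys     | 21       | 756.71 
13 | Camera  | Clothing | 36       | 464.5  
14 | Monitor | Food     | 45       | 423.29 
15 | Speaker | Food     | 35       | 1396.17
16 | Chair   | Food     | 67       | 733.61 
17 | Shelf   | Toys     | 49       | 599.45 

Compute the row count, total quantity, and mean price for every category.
SELECT category,
       COUNT(*) as cnt,
       SUM(quantity) as total_quantity,
       AVG(price) as avg_price
FROM sales
GROUP BY category

Result:
  Clothing: 4 records, 90 total quantity, 1266.09 avg price
  Food: 7 records, 295 total quantity, 858.20 avg price
  Media: 3 records, 148 total quantity, 843.34 avg price
  Toys: 3 records, 93 total quantity, 645.03 avg price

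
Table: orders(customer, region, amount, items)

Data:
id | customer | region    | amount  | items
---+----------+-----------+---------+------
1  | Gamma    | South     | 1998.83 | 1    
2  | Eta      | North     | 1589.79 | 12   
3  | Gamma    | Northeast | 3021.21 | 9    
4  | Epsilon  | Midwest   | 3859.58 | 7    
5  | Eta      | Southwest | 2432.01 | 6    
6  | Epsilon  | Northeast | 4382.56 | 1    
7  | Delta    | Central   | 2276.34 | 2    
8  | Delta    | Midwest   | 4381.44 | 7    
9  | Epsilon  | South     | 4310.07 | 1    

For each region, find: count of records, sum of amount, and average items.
SELECT region,
       COUNT(*) as cnt,
       SUM(amount) as total_amount,
       AVG(items) as avg_items
FROM orders
GROUP BY region

Result:
  Central: 1 records, 2276.34 total amount, 2.00 avg items
  Midwest: 2 records, 8241.02 total amount, 7.00 avg items
  North: 1 records, 1589.79 total amount, 12.00 avg items
  Northeast: 2 records, 7403.77 total amount, 5.00 avg items
  South: 2 records, 6308.90 total amount, 1.00 avg items
  Southwest: 1 records, 2432.01 total amount, 6.00 avg items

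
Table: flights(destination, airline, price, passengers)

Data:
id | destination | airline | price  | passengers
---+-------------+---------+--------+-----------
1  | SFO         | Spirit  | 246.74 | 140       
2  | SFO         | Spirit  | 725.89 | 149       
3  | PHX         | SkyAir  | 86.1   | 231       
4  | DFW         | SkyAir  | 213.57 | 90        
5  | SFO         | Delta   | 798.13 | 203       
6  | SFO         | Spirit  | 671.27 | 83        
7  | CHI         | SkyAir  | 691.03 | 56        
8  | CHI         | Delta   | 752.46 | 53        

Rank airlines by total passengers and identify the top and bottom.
SELECT airline, SUM(passengers)
FROM flights
GROUP BY airline
ORDER BY SUM(passengers)

All groups:
  Delta: 256
  Spirit: 372
  SkyAir: 377

Highest: SkyAir (377)
Lowest: Delta (256)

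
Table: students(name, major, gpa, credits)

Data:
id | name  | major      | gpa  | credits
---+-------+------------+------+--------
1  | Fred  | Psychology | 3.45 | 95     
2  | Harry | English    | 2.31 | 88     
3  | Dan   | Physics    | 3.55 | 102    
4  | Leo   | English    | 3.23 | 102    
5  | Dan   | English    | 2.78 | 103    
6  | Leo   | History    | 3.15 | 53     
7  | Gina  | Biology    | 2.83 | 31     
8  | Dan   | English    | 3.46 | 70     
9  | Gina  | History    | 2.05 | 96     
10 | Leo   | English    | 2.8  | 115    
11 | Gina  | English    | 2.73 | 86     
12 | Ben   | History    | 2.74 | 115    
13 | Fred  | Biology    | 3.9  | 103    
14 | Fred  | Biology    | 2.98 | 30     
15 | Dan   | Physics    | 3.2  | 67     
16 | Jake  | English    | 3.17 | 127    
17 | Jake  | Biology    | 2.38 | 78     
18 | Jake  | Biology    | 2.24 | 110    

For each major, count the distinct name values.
SELECT major, COUNT(DISTINCT name)
FROM students
GROUP BY major

Result:
  Biology: 3 distinct
  English: 5 distinct
  History: 3 distinct
  Physics: 1 distinct
  Psychology: 1 distinct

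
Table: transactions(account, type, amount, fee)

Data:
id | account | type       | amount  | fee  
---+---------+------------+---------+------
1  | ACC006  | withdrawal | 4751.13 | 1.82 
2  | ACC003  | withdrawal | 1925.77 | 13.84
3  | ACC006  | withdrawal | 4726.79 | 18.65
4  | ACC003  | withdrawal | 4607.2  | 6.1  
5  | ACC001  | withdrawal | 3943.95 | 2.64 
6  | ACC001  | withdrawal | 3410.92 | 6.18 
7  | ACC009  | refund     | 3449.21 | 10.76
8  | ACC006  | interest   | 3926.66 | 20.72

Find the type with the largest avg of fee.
SELECT type, AVG(fee) as val
FROM transactions
GROUP BY type
ORDER BY val DESC
LIMIT 1

Result: interest with avg(fee) = 20.72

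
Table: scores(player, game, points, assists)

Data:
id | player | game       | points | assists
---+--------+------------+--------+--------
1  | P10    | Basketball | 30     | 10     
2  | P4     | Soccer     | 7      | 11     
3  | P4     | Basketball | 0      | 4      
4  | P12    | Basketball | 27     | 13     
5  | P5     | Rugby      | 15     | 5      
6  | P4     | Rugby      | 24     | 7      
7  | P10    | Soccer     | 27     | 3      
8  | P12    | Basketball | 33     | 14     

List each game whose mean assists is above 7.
SELECT game, AVG(assists)
FROM scores
GROUP BY game
HAVING AVG(assists) > 7

Result:
  Basketball: avg=10.25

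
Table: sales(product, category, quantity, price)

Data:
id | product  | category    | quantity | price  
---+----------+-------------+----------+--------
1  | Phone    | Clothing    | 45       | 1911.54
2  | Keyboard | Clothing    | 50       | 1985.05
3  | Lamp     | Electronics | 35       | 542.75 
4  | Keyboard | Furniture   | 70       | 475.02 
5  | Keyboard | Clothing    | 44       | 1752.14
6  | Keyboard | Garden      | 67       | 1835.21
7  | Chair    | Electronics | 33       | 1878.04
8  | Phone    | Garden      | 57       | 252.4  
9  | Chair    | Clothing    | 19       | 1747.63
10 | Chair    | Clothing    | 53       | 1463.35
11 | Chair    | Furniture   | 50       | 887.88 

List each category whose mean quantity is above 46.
SELECT category, AVG(quantity)
FROM sales
GROUP BY category
HAVING AVG(quantity) > 46

Result:
  Furniture: avg=60.00
  Garden: avg=62.00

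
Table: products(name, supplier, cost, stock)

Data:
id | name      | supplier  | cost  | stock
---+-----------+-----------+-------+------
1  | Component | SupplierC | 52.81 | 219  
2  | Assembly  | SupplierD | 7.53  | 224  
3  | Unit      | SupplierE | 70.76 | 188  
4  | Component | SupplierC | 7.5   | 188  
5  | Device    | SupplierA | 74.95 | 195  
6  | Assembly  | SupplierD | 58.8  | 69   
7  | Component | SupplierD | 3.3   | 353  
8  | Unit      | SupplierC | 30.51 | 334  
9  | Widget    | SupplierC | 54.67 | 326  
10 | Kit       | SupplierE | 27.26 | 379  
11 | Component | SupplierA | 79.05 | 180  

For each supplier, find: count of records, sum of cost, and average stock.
SELECT supplier,
       COUNT(*) as cnt,
       SUM(cost) as total_cost,
       AVG(stock) as avg_stock
FROM products
GROUP BY supplier

Result:
  SupplierA: 2 records, 154.00 total cost, 187.50 avg stock
  SupplierC: 4 records, 145.49 total cost, 266.75 avg stock
  SupplierD: 3 records, 69.63 total cost, 215.33 avg stock
  SupplierE: 2 records, 98.02 total cost, 283.50 avg stock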